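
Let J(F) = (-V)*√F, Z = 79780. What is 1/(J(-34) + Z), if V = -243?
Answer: 39890/3183428033 - 243*I*√34/6366856066 ≈ 1.2531e-5 - 2.2255e-7*I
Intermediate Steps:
J(F) = 243*√F (J(F) = (-1*(-243))*√F = 243*√F)
1/(J(-34) + Z) = 1/(243*√(-34) + 79780) = 1/(243*(I*√34) + 79780) = 1/(243*I*√34 + 79780) = 1/(79780 + 243*I*√34)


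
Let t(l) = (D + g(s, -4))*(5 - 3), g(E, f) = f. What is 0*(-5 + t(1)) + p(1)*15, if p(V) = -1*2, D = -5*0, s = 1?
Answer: -30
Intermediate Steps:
D = 0
t(l) = -8 (t(l) = (0 - 4)*(5 - 3) = -4*2 = -8)
p(V) = -2
0*(-5 + t(1)) + p(1)*15 = 0*(-5 - 8) - 2*15 = 0*(-13) - 30 = 0 - 30 = -30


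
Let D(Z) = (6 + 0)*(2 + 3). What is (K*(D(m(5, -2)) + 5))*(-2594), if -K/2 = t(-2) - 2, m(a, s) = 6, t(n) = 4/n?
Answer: -726320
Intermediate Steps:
D(Z) = 30 (D(Z) = 6*5 = 30)
K = 8 (K = -2*(4/(-2) - 2) = -2*(4*(-1/2) - 2) = -2*(-2 - 2) = -2*(-4) = 8)
(K*(D(m(5, -2)) + 5))*(-2594) = (8*(30 + 5))*(-2594) = (8*35)*(-2594) = 280*(-2594) = -726320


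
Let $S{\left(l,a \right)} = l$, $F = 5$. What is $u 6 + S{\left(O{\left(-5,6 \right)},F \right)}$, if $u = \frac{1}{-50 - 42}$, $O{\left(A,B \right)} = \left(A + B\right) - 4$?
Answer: $- \frac{141}{46} \approx -3.0652$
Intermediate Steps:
$O{\left(A,B \right)} = -4 + A + B$
$u = - \frac{1}{92}$ ($u = \frac{1}{-92} = - \frac{1}{92} \approx -0.01087$)
$u 6 + S{\left(O{\left(-5,6 \right)},F \right)} = \left(- \frac{1}{92}\right) 6 - 3 = - \frac{3}{46} - 3 = - \frac{141}{46}$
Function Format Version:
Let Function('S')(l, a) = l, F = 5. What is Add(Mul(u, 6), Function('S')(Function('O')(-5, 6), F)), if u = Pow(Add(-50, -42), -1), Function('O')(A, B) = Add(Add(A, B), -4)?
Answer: Rational(-141, 46) ≈ -3.0652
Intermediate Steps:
Function('O')(A, B) = Add(-4, A, B)
u = Rational(-1, 92) (u = Pow(-92, -1) = Rational(-1, 92) ≈ -0.010870)
Add(Mul(u, 6), Function('S')(Function('O')(-5, 6), F)) = Add(Mul(Rational(-1, 92), 6), Add(-4, -5, 6)) = Add(Rational(-3, 46), -3) = Rational(-141, 46)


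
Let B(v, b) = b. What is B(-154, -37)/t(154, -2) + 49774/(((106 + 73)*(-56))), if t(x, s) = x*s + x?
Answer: -260511/55132 ≈ -4.7252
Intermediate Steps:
t(x, s) = x + s*x (t(x, s) = s*x + x = x + s*x)
B(-154, -37)/t(154, -2) + 49774/(((106 + 73)*(-56))) = -37*1/(154*(1 - 2)) + 49774/(((106 + 73)*(-56))) = -37/(154*(-1)) + 49774/((179*(-56))) = -37/(-154) + 49774/(-10024) = -37*(-1/154) + 49774*(-1/10024) = 37/154 - 24887/5012 = -260511/55132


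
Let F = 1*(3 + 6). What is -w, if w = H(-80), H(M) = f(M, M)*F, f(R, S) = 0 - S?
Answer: -720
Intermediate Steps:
f(R, S) = -S
F = 9 (F = 1*9 = 9)
H(M) = -9*M (H(M) = -M*9 = -9*M)
w = 720 (w = -9*(-80) = 720)
-w = -1*720 = -720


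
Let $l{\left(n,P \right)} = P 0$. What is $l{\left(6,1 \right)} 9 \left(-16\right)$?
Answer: $0$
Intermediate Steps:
$l{\left(n,P \right)} = 0$
$l{\left(6,1 \right)} 9 \left(-16\right) = 0 \cdot 9 \left(-16\right) = 0 \left(-16\right) = 0$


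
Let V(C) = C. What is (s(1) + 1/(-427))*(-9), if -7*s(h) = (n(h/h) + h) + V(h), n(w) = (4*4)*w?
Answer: 1413/61 ≈ 23.164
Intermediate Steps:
n(w) = 16*w
s(h) = -16/7 - 2*h/7 (s(h) = -((16*(h/h) + h) + h)/7 = -((16*1 + h) + h)/7 = -((16 + h) + h)/7 = -(16 + 2*h)/7 = -16/7 - 2*h/7)
(s(1) + 1/(-427))*(-9) = ((-16/7 - 2/7*1) + 1/(-427))*(-9) = ((-16/7 - 2/7) - 1/427)*(-9) = (-18/7 - 1/427)*(-9) = -157/61*(-9) = 1413/61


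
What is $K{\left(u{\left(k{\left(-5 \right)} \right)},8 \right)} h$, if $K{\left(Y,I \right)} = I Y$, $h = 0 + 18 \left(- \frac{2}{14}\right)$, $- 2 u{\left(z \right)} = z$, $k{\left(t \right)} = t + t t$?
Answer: $\frac{1440}{7} \approx 205.71$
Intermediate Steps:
$k{\left(t \right)} = t + t^{2}$
$u{\left(z \right)} = - \frac{z}{2}$
$h = - \frac{18}{7}$ ($h = 0 + 18 \left(\left(-2\right) \frac{1}{14}\right) = 0 + 18 \left(- \frac{1}{7}\right) = 0 - \frac{18}{7} = - \frac{18}{7} \approx -2.5714$)
$K{\left(u{\left(k{\left(-5 \right)} \right)},8 \right)} h = 8 \left(- \frac{\left(-5\right) \left(1 - 5\right)}{2}\right) \left(- \frac{18}{7}\right) = 8 \left(- \frac{\left(-5\right) \left(-4\right)}{2}\right) \left(- \frac{18}{7}\right) = 8 \left(\left(- \frac{1}{2}\right) 20\right) \left(- \frac{18}{7}\right) = 8 \left(-10\right) \left(- \frac{18}{7}\right) = \left(-80\right) \left(- \frac{18}{7}\right) = \frac{1440}{7}$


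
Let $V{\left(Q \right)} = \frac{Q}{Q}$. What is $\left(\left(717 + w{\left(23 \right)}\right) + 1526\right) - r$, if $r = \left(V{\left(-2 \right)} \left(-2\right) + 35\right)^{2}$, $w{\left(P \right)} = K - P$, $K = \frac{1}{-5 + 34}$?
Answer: $\frac{32800}{29} \approx 1131.0$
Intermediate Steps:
$K = \frac{1}{29} \approx 0.034483$
$V{\left(Q \right)} = 1$
$w{\left(P \right)} = \frac{1}{29} - P$
$r = 1089$ ($r = \left(1 \left(-2\right) + 35\right)^{2} = \left(-2 + 35\right)^{2} = 33^{2} = 1089$)
$\left(\left(717 + w{\left(23 \right)}\right) + 1526\right) - r = \left(\left(717 + \left(\frac{1}{29} - 23\right)\right) + 1526\right) - 1089 = \left(\left(717 - \frac{666}{29}\right) + 1526\right) - 1089 = \left(\frac{20127}{29} + 1526\right) - 1089 = \frac{64381}{29} - 1089 = \frac{32800}{29}$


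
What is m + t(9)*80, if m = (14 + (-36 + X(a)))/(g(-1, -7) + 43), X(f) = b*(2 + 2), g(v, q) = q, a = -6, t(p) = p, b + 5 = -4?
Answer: 12931/18 ≈ 718.39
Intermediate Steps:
b = -9 (b = -5 - 4 = -9)
X(f) = -36 (X(f) = -9*(2 + 2) = -9*4 = -36)
m = -29/18 (m = (14 + (-36 - 36))/(-7 + 43) = (14 - 72)/36 = -58*1/36 = -29/18 ≈ -1.6111)
m + t(9)*80 = -29/18 + 9*80 = -29/18 + 720 = 12931/18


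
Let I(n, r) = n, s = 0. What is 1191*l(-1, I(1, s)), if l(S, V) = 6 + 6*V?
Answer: 14292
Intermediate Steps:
1191*l(-1, I(1, s)) = 1191*(6 + 6*1) = 1191*(6 + 6) = 1191*12 = 14292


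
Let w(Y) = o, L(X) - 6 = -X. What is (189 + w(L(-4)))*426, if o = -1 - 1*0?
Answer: 80088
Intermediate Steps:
L(X) = 6 - X
o = -1 (o = -1 + 0 = -1)
w(Y) = -1
(189 + w(L(-4)))*426 = (189 - 1)*426 = 188*426 = 80088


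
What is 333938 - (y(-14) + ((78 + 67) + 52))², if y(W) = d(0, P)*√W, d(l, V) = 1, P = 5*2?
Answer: 295143 - 394*I*√14 ≈ 2.9514e+5 - 1474.2*I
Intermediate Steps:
P = 10
y(W) = √W (y(W) = 1*√W = √W)
333938 - (y(-14) + ((78 + 67) + 52))² = 333938 - (√(-14) + ((78 + 67) + 52))² = 333938 - (I*√14 + (145 + 52))² = 333938 - (I*√14 + 197)² = 333938 - (197 + I*√14)²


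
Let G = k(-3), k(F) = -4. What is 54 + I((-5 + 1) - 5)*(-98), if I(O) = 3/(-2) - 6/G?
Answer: 54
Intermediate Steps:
G = -4
I(O) = 0 (I(O) = 3/(-2) - 6/(-4) = 3*(-½) - 6*(-¼) = -3/2 + 3/2 = 0)
54 + I((-5 + 1) - 5)*(-98) = 54 + 0*(-98) = 54 + 0 = 54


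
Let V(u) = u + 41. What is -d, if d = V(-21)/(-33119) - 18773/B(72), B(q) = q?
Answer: 621744427/2384568 ≈ 260.74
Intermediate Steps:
V(u) = 41 + u
d = -621744427/2384568 (d = (41 - 21)/(-33119) - 18773/72 = 20*(-1/33119) - 18773*1/72 = -20/33119 - 18773/72 = -621744427/2384568 ≈ -260.74)
-d = -1*(-621744427/2384568) = 621744427/2384568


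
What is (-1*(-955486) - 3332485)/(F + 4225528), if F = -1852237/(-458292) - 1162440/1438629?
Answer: -522394782990891444/928648043937857099 ≈ -0.56253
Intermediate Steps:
F = 710648303531/219770720556 (F = -1852237*(-1/458292) - 1162440*1/1438629 = 1852237/458292 - 387480/479543 = 710648303531/219770720556 ≈ 3.2336)
(-1*(-955486) - 3332485)/(F + 4225528) = (-1*(-955486) - 3332485)/(710648303531/219770720556 + 4225528) = (955486 - 3332485)/(928648043937857099/219770720556) = -2376999*219770720556/928648043937857099 = -522394782990891444/928648043937857099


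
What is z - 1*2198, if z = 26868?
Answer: 24670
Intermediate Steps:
z - 1*2198 = 26868 - 1*2198 = 26868 - 2198 = 24670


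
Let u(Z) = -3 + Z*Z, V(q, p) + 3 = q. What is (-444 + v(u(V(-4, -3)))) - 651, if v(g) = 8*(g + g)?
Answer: -359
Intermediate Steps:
V(q, p) = -3 + q
u(Z) = -3 + Z**2
v(g) = 16*g (v(g) = 8*(2*g) = 16*g)
(-444 + v(u(V(-4, -3)))) - 651 = (-444 + 16*(-3 + (-3 - 4)**2)) - 651 = (-444 + 16*(-3 + (-7)**2)) - 651 = (-444 + 16*(-3 + 49)) - 651 = (-444 + 16*46) - 651 = (-444 + 736) - 651 = 292 - 651 = -359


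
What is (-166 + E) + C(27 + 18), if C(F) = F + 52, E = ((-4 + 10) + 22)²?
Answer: 715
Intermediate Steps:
E = 784 (E = (6 + 22)² = 28² = 784)
C(F) = 52 + F
(-166 + E) + C(27 + 18) = (-166 + 784) + (52 + (27 + 18)) = 618 + (52 + 45) = 618 + 97 = 715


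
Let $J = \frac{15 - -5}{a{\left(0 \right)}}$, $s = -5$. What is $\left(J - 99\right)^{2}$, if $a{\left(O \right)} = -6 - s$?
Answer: $14161$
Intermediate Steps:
$a{\left(O \right)} = -1$ ($a{\left(O \right)} = -6 - -5 = -6 + 5 = -1$)
$J = -20$ ($J = \frac{15 - -5}{-1} = \left(15 + 5\right) \left(-1\right) = 20 \left(-1\right) = -20$)
$\left(J - 99\right)^{2} = \left(-20 - 99\right)^{2} = \left(-119\right)^{2} = 14161$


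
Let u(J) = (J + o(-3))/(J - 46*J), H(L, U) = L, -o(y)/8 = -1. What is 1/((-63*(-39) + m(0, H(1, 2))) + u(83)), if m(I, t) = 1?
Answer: 3735/9180539 ≈ 0.00040684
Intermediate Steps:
o(y) = 8 (o(y) = -8*(-1) = 8)
u(J) = -(8 + J)/(45*J) (u(J) = (J + 8)/(J - 46*J) = (8 + J)/((-45*J)) = (8 + J)*(-1/(45*J)) = -(8 + J)/(45*J))
1/((-63*(-39) + m(0, H(1, 2))) + u(83)) = 1/((-63*(-39) + 1) + (1/45)*(-8 - 1*83)/83) = 1/((2457 + 1) + (1/45)*(1/83)*(-8 - 83)) = 1/(2458 + (1/45)*(1/83)*(-91)) = 1/(2458 - 91/3735) = 1/(9180539/3735) = 3735/9180539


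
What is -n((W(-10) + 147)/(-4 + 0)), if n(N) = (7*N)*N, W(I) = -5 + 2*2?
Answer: -37303/4 ≈ -9325.8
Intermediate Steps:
W(I) = -1 (W(I) = -5 + 4 = -1)
n(N) = 7*N**2
-n((W(-10) + 147)/(-4 + 0)) = -7*((-1 + 147)/(-4 + 0))**2 = -7*(146/(-4))**2 = -7*(146*(-1/4))**2 = -7*(-73/2)**2 = -7*5329/4 = -1*37303/4 = -37303/4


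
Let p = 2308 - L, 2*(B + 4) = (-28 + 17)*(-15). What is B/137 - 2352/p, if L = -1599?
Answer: -31049/1070518 ≈ -0.029004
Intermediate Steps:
B = 157/2 (B = -4 + ((-28 + 17)*(-15))/2 = -4 + (-11*(-15))/2 = -4 + (1/2)*165 = -4 + 165/2 = 157/2 ≈ 78.500)
p = 3907 (p = 2308 - 1*(-1599) = 2308 + 1599 = 3907)
B/137 - 2352/p = (157/2)/137 - 2352/3907 = (157/2)*(1/137) - 2352*1/3907 = 157/274 - 2352/3907 = -31049/1070518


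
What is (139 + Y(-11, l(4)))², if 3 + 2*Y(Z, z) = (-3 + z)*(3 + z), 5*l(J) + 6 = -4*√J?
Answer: 11716929/625 ≈ 18747.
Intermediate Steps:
l(J) = -6/5 - 4*√J/5 (l(J) = -6/5 + (-4*√J)/5 = -6/5 - 4*√J/5)
Y(Z, z) = -3/2 + (-3 + z)*(3 + z)/2 (Y(Z, z) = -3/2 + ((-3 + z)*(3 + z))/2 = -3/2 + (-3 + z)*(3 + z)/2)
(139 + Y(-11, l(4)))² = (139 + (-6 + (-6/5 - 4*√4/5)²/2))² = (139 + (-6 + (-6/5 - ⅘*2)²/2))² = (139 + (-6 + (-6/5 - 8/5)²/2))² = (139 + (-6 + (-14/5)²/2))² = (139 + (-6 + (½)*(196/25)))² = (139 + (-6 + 98/25))² = (139 - 52/25)² = (3423/25)² = 11716929/625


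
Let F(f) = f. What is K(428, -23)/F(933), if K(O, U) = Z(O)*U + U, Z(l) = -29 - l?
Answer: 3496/311 ≈ 11.241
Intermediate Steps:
K(O, U) = U + U*(-29 - O) (K(O, U) = (-29 - O)*U + U = U*(-29 - O) + U = U + U*(-29 - O))
K(428, -23)/F(933) = -1*(-23)*(28 + 428)/933 = -1*(-23)*456*(1/933) = 10488*(1/933) = 3496/311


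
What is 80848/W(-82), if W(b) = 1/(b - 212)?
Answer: -23769312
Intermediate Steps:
W(b) = 1/(-212 + b)
80848/W(-82) = 80848/(1/(-212 - 82)) = 80848/(1/(-294)) = 80848/(-1/294) = 80848*(-294) = -23769312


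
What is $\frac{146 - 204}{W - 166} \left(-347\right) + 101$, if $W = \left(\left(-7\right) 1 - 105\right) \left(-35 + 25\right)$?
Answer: $\frac{58240}{477} \approx 122.1$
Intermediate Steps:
$W = 1120$ ($W = \left(-7 - 105\right) \left(-10\right) = \left(-112\right) \left(-10\right) = 1120$)
$\frac{146 - 204}{W - 166} \left(-347\right) + 101 = \frac{146 - 204}{1120 - 166} \left(-347\right) + 101 = - \frac{58}{954} \left(-347\right) + 101 = \left(-58\right) \frac{1}{954} \left(-347\right) + 101 = \left(- \frac{29}{477}\right) \left(-347\right) + 101 = \frac{10063}{477} + 101 = \frac{58240}{477}$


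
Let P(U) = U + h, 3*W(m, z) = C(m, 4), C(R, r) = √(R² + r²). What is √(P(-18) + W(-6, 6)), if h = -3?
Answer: √(-189 + 6*√13)/3 ≈ 4.3123*I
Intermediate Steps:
W(m, z) = √(16 + m²)/3 (W(m, z) = √(m² + 4²)/3 = √(m² + 16)/3 = √(16 + m²)/3)
P(U) = -3 + U (P(U) = U - 3 = -3 + U)
√(P(-18) + W(-6, 6)) = √((-3 - 18) + √(16 + (-6)²)/3) = √(-21 + √(16 + 36)/3) = √(-21 + √52/3) = √(-21 + (2*√13)/3) = √(-21 + 2*√13/3)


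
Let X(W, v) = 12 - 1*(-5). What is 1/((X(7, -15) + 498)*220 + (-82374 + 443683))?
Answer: 1/474609 ≈ 2.1070e-6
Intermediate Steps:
X(W, v) = 17 (X(W, v) = 12 + 5 = 17)
1/((X(7, -15) + 498)*220 + (-82374 + 443683)) = 1/((17 + 498)*220 + (-82374 + 443683)) = 1/(515*220 + 361309) = 1/(113300 + 361309) = 1/474609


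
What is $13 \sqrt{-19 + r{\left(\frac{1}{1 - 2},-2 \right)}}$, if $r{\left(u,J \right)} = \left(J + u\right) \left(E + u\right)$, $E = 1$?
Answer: $13 i \sqrt{19} \approx 56.666 i$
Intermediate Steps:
$r{\left(u,J \right)} = \left(1 + u\right) \left(J + u\right)$ ($r{\left(u,J \right)} = \left(J + u\right) \left(1 + u\right) = \left(1 + u\right) \left(J + u\right)$)
$13 \sqrt{-19 + r{\left(\frac{1}{1 - 2},-2 \right)}} = 13 \sqrt{-19 + \left(-2 + \frac{1}{1 - 2} + \left(\frac{1}{1 - 2}\right)^{2} - \frac{2}{1 - 2}\right)} = 13 \sqrt{-19 + \left(-2 + \frac{1}{-1} + \left(\frac{1}{-1}\right)^{2} - \frac{2}{-1}\right)} = 13 \sqrt{-19 - \left(1 - 1\right)} = 13 \sqrt{-19 + \left(-2 - 1 + 1 + 2\right)} = 13 \sqrt{-19 + 0} = 13 \sqrt{-19} = 13 i \sqrt{19}$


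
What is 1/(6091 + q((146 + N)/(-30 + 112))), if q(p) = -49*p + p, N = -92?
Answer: 41/248435 ≈ 0.00016503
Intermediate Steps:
q(p) = -48*p
1/(6091 + q((146 + N)/(-30 + 112))) = 1/(6091 - 48*(146 - 92)/(-30 + 112)) = 1/(6091 - 2592/82) = 1/(6091 - 48*27/41) = 1/(6091 - 1296/41) = 1/(248435/41) = 41/248435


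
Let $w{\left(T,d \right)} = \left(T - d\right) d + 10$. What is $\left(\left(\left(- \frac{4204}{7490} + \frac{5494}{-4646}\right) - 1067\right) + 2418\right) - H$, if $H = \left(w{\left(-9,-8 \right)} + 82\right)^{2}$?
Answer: $- \frac{75258313576}{8699635} \approx -8650.8$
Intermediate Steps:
$w{\left(T,d \right)} = 10 + d \left(T - d\right)$ ($w{\left(T,d \right)} = d \left(T - d\right) + 10 = 10 + d \left(T - d\right)$)
$H = 10000$ ($H = \left(\left(10 - \left(-8\right)^{2} - -72\right) + 82\right)^{2} = \left(\left(10 - 64 + 72\right) + 82\right)^{2} = \left(18 + 82\right)^{2} = 100^{2} = 10000$)
$\left(\left(\left(- \frac{4204}{7490} + \frac{5494}{-4646}\right) - 1067\right) + 2418\right) - H = \left(\left(\left(- \frac{4204}{7490} + \frac{5494}{-4646}\right) - 1067\right) + 2418\right) - 10000 = \left(\left(\left(\left(-4204\right) \frac{1}{7490} + 5494 \left(- \frac{1}{4646}\right)\right) - 1067\right) + 2418\right) - 10000 = \left(\left(\left(- \frac{2102}{3745} - \frac{2747}{2323}\right) - 1067\right) + 2418\right) - 10000 = \left(\left(- \frac{15170461}{8699635} - 1067\right) + 2418\right) - 10000 = \left(- \frac{9297681006}{8699635} + 2418\right) - 10000 = \frac{11738036424}{8699635} - 10000 = - \frac{75258313576}{8699635}$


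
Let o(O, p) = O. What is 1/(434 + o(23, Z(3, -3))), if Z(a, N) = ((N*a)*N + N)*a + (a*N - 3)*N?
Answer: 1/457 ≈ 0.0021882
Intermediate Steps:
Z(a, N) = N*(-3 + N*a) + a*(N + a*N²) (Z(a, N) = (a*N² + N)*a + (N*a - 3)*N = (N + a*N²)*a + (-3 + N*a)*N = a*(N + a*N²) + N*(-3 + N*a) = N*(-3 + N*a) + a*(N + a*N²))
1/(434 + o(23, Z(3, -3))) = 1/(434 + 23) = 1/457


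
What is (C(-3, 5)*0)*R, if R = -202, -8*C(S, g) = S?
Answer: 0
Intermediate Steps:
C(S, g) = -S/8
(C(-3, 5)*0)*R = (-1/8*(-3)*0)*(-202) = ((3/8)*0)*(-202) = 0*(-202) = 0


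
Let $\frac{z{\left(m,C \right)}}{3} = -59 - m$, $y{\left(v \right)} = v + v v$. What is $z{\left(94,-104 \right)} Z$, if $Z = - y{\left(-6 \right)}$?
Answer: $13770$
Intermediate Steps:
$y{\left(v \right)} = v + v^{2}$
$z{\left(m,C \right)} = -177 - 3 m$ ($z{\left(m,C \right)} = 3 \left(-59 - m\right) = -177 - 3 m$)
$Z = -30$ ($Z = - \left(-6\right) \left(1 - 6\right) = - \left(-6\right) \left(-5\right) = \left(-1\right) 30 = -30$)
$z{\left(94,-104 \right)} Z = \left(-177 - 282\right) \left(-30\right) = \left(-459\right) \left(-30\right) = 13770$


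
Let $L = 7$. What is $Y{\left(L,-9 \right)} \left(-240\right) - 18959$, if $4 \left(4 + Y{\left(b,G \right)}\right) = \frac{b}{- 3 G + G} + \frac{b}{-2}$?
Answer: $- \frac{53437}{3} \approx -17812.0$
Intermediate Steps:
$Y{\left(b,G \right)} = -4 - \frac{b}{8} - \frac{b}{8 G}$ ($Y{\left(b,G \right)} = -4 + \frac{\frac{b}{- 3 G + G} + \frac{b}{-2}}{4} = -4 + \frac{\frac{b}{\left(-2\right) G} + b \left(- \frac{1}{2}\right)}{4} = -4 + \frac{b \left(- \frac{1}{2 G}\right) - \frac{b}{2}}{4} = -4 + \frac{- \frac{b}{2 G} - \frac{b}{2}}{4} = -4 + \frac{- \frac{b}{2} - \frac{b}{2 G}}{4} = -4 - \left(\frac{b}{8} + \frac{b}{8 G}\right) = -4 - \frac{b}{8} - \frac{b}{8 G}$)
$Y{\left(L,-9 \right)} \left(-240\right) - 18959 = \frac{\left(-1\right) 7 - - 9 \left(32 + 7\right)}{8 \left(-9\right)} \left(-240\right) - 18959 = \frac{1}{8} \left(- \frac{1}{9}\right) \left(-7 - \left(-9\right) 39\right) \left(-240\right) - 18959 = \frac{1}{8} \left(- \frac{1}{9}\right) \left(-7 + 351\right) \left(-240\right) - 18959 = \frac{1}{8} \left(- \frac{1}{9}\right) 344 \left(-240\right) - 18959 = \left(- \frac{43}{9}\right) \left(-240\right) - 18959 = \frac{3440}{3} - 18959 = - \frac{53437}{3}$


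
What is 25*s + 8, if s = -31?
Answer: -767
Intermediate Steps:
25*s + 8 = 25*(-31) + 8 = -775 + 8 = -767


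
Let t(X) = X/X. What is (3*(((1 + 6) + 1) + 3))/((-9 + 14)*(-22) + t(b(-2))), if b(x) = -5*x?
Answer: -33/109 ≈ -0.30275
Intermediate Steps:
t(X) = 1
(3*(((1 + 6) + 1) + 3))/((-9 + 14)*(-22) + t(b(-2))) = (3*(((1 + 6) + 1) + 3))/((-9 + 14)*(-22) + 1) = (3*((7 + 1) + 3))/(5*(-22) + 1) = (3*(8 + 3))/(-110 + 1) = (3*11)/(-109) = -1/109*33 = -33/109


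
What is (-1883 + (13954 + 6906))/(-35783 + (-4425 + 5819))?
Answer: -18977/34389 ≈ -0.55183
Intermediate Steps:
(-1883 + (13954 + 6906))/(-35783 + (-4425 + 5819)) = (-1883 + 20860)/(-35783 + 1394) = 18977/(-34389) = 18977*(-1/34389) = -18977/34389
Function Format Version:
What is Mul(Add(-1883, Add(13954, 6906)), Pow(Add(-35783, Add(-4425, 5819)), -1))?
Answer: Rational(-18977, 34389) ≈ -0.55183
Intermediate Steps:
Mul(Add(-1883, Add(13954, 6906)), Pow(Add(-35783, Add(-4425, 5819)), -1)) = Mul(Add(-1883, 20860), Pow(Add(-35783, 1394), -1)) = Mul(18977, Pow(-34389, -1)) = Mul(18977, Rational(-1, 34389)) = Rational(-18977, 34389)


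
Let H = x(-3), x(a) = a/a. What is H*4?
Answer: 4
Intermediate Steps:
x(a) = 1
H = 1
H*4 = 1*4 = 4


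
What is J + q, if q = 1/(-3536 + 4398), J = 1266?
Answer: 1091293/862 ≈ 1266.0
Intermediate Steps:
q = 1/862 ≈ 0.0011601
J + q = 1266 + 1/862 = 1091293/862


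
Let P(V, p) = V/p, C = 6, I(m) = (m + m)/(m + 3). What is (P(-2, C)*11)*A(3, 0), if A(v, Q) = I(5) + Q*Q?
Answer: -55/12 ≈ -4.5833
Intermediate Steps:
I(m) = 2*m/(3 + m) (I(m) = (2*m)/(3 + m) = 2*m/(3 + m))
A(v, Q) = 5/4 + Q² (A(v, Q) = 2*5/(3 + 5) + Q*Q = 2*5/8 + Q² = 2*5*(⅛) + Q² = 5/4 + Q²)
(P(-2, C)*11)*A(3, 0) = (-2/6*11)*(5/4 + 0²) = (-2*⅙*11)*(5/4 + 0) = -⅓*11*(5/4) = -11/3*5/4 = -55/12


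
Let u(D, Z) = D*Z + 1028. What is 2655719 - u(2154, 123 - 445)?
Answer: 3348279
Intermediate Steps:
u(D, Z) = 1028 + D*Z
2655719 - u(2154, 123 - 445) = 2655719 - (1028 + 2154*(123 - 445)) = 2655719 - (1028 + 2154*(-322)) = 2655719 - (1028 - 693588) = 2655719 - 1*(-692560) = 2655719 + 692560 = 3348279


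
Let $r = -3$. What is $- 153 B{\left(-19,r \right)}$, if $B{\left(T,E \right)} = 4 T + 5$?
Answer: $10863$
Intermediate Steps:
$B{\left(T,E \right)} = 5 + 4 T$
$- 153 B{\left(-19,r \right)} = - 153 \left(5 + 4 \left(-19\right)\right) = - 153 \left(5 - 76\right) = \left(-153\right) \left(-71\right) = 10863$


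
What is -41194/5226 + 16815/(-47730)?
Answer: -68468827/8314566 ≈ -8.2348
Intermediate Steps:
-41194/5226 + 16815/(-47730) = -41194*1/5226 + 16815*(-1/47730) = -20597/2613 - 1121/3182 = -68468827/8314566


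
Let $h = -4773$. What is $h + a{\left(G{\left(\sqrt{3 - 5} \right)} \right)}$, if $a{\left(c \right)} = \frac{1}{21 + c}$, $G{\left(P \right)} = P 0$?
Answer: $- \frac{100232}{21} \approx -4773.0$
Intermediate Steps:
$G{\left(P \right)} = 0$
$h + a{\left(G{\left(\sqrt{3 - 5} \right)} \right)} = -4773 + \frac{1}{21 + 0} = -4773 + \frac{1}{21} = - \frac{100232}{21}$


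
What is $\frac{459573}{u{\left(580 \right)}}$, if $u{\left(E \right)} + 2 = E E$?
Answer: $\frac{459573}{336398} \approx 1.3662$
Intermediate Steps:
$u{\left(E \right)} = -2 + E^{2}$ ($u{\left(E \right)} = -2 + E E = -2 + E^{2}$)
$\frac{459573}{u{\left(580 \right)}} = \frac{459573}{-2 + 580^{2}} = \frac{459573}{-2 + 336400} = \frac{459573}{336398}$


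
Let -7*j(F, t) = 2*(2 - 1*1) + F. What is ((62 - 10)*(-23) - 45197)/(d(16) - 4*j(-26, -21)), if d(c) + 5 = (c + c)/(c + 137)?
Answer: 49686903/19819 ≈ 2507.0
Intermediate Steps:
j(F, t) = -2/7 - F/7 (j(F, t) = -(2*(2 - 1*1) + F)/7 = -(2*(2 - 1) + F)/7 = -(2*1 + F)/7 = -(2 + F)/7 = -2/7 - F/7)
d(c) = -5 + 2*c/(137 + c) (d(c) = -5 + (c + c)/(c + 137) = -5 + (2*c)/(137 + c) = -5 + 2*c/(137 + c))
((62 - 10)*(-23) - 45197)/(d(16) - 4*j(-26, -21)) = ((62 - 10)*(-23) - 45197)/((-685 - 3*16)/(137 + 16) - 4*(-2/7 - ⅐*(-26))) = (52*(-23) - 45197)/((-685 - 48)/153 - 4*(-2/7 + 26/7)) = (-1196 - 45197)/((1/153)*(-733) - 4*24/7) = -46393/(-733/153 - 96/7) = -46393/(-19819/1071) = -46393*(-1071/19819) = 49686903/19819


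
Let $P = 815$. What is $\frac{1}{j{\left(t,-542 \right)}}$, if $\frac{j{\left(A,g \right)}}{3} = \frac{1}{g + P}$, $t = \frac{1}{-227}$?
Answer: $91$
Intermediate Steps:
$t = - \frac{1}{227} \approx -0.0044053$
$j{\left(A,g \right)} = \frac{3}{815 + g}$ ($j{\left(A,g \right)} = \frac{3}{g + 815} = \frac{3}{815 + g}$)
$\frac{1}{j{\left(t,-542 \right)}} = \frac{1}{3 \frac{1}{815 - 542}} = \frac{1}{3 \cdot \frac{1}{273}} = \frac{1}{\frac{1}{91}} = 91$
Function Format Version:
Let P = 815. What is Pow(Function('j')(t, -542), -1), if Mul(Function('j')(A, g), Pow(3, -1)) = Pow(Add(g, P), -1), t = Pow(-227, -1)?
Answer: 91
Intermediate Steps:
t = Rational(-1, 227) ≈ -0.0044053
Function('j')(A, g) = Mul(3, Pow(Add(815, g), -1)) (Function('j')(A, g) = Mul(3, Pow(Add(g, 815), -1)) = Mul(3, Pow(Add(815, g), -1)))
Pow(Function('j')(t, -542), -1) = Pow(Mul(3, Pow(Add(815, -542), -1)), -1) = Pow(Mul(3, Pow(273, -1)), -1) = Pow(Mul(3, Rational(1, 273)), -1) = Pow(Rational(1, 91), -1) = 91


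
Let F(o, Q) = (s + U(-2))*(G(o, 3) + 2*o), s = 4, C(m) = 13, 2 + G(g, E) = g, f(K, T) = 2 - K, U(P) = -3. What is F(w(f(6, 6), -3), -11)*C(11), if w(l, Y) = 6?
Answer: 208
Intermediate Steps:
G(g, E) = -2 + g
F(o, Q) = -2 + 3*o (F(o, Q) = (4 - 3)*((-2 + o) + 2*o) = 1*(-2 + 3*o) = -2 + 3*o)
F(w(f(6, 6), -3), -11)*C(11) = (-2 + 3*6)*13 = (-2 + 18)*13 = 16*13 = 208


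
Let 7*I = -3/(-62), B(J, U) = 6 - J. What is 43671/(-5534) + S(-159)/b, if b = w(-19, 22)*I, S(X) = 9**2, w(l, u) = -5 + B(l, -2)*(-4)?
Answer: -3306327/27670 ≈ -119.49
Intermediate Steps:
I = 3/434 (I = (-3/(-62))/7 = (-3*(-1/62))/7 = (1/7)*(3/62) = 3/434 ≈ 0.0069124)
w(l, u) = -29 + 4*l (w(l, u) = -5 + (6 - l)*(-4) = -5 + (-24 + 4*l) = -29 + 4*l)
S(X) = 81
b = -45/62 (b = (-29 + 4*(-19))*(3/434) = (-29 - 76)*(3/434) = -105*3/434 = -45/62 ≈ -0.72581)
43671/(-5534) + S(-159)/b = 43671/(-5534) + 81/(-45/62) = 43671*(-1/5534) + 81*(-62/45) = -43671/5534 - 558/5 = -3306327/27670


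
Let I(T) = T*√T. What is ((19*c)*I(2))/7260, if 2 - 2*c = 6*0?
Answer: 19*√2/3630 ≈ 0.0074022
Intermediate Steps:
I(T) = T^(3/2)
c = 1 (c = 1 - 3*0 = 1 - ½*0 = 1 + 0 = 1)
((19*c)*I(2))/7260 = ((19*1)*2^(3/2))/7260 = (19*(2*√2))*(1/7260) = (38*√2)*(1/7260) = 19*√2/3630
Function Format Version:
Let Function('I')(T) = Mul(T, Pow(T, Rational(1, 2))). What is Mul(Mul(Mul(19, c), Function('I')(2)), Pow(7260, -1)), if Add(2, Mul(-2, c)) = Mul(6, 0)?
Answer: Mul(Rational(19, 3630), Pow(2, Rational(1, 2))) ≈ 0.0074022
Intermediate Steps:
Function('I')(T) = Pow(T, Rational(3, 2))
c = 1 (c = Add(1, Mul(Rational(-1, 2), Mul(6, 0))) = Add(1, Mul(Rational(-1, 2), 0)) = Add(1, 0) = 1)
Mul(Mul(Mul(19, c), Function('I')(2)), Pow(7260, -1)) = Mul(Mul(Mul(19, 1), Pow(2, Rational(3, 2))), Pow(7260, -1)) = Mul(Mul(19, Mul(2, Pow(2, Rational(1, 2)))), Rational(1, 7260)) = Mul(Mul(38, Pow(2, Rational(1, 2))), Rational(1, 7260)) = Mul(Rational(19, 3630), Pow(2, Rational(1, 2)))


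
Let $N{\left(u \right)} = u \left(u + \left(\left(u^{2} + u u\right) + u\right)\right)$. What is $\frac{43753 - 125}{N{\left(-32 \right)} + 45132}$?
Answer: $- \frac{839}{353} \approx -2.3768$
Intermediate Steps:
$N{\left(u \right)} = u \left(2 u + 2 u^{2}\right)$ ($N{\left(u \right)} = u \left(u + \left(\left(u^{2} + u^{2}\right) + u\right)\right) = u \left(u + \left(2 u^{2} + u\right)\right) = u \left(u + \left(u + 2 u^{2}\right)\right) = u \left(2 u + 2 u^{2}\right)$)
$\frac{43753 - 125}{N{\left(-32 \right)} + 45132} = \frac{43753 - 125}{2 \left(-32\right)^{2} \left(1 - 32\right) + 45132} = \frac{43753 - 125}{2 \cdot 1024 \left(-31\right) + 45132} = \frac{43753 - 125}{-63488 + 45132} = \frac{43628}{-18356} = 43628 \left(- \frac{1}{18356}\right) = - \frac{839}{353}$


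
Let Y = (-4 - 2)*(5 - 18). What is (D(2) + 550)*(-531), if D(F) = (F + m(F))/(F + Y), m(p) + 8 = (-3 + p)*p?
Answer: -2919969/10 ≈ -2.9200e+5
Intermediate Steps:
Y = 78 (Y = -6*(-13) = 78)
m(p) = -8 + p*(-3 + p) (m(p) = -8 + (-3 + p)*p = -8 + p*(-3 + p))
D(F) = (-8 + F**2 - 2*F)/(78 + F) (D(F) = (F + (-8 + F**2 - 3*F))/(F + 78) = (-8 + F**2 - 2*F)/(78 + F))
(D(2) + 550)*(-531) = ((-8 + 2**2 - 2*2)/(78 + 2) + 550)*(-531) = ((-8 + 4 - 4)/80 + 550)*(-531) = ((1/80)*(-8) + 550)*(-531) = (-1/10 + 550)*(-531) = (5499/10)*(-531) = -2919969/10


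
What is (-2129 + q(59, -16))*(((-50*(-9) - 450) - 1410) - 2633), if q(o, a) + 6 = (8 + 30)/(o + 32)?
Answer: 60410817/7 ≈ 8.6301e+6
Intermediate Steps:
q(o, a) = -6 + 38/(32 + o) (q(o, a) = -6 + (8 + 30)/(o + 32) = -6 + 38/(32 + o))
(-2129 + q(59, -16))*(((-50*(-9) - 450) - 1410) - 2633) = (-2129 + 2*(-77 - 3*59)/(32 + 59))*(((-50*(-9) - 450) - 1410) - 2633) = (-2129 + 2*(-77 - 177)/91)*(((450 - 450) - 1410) - 2633) = (-2129 + 2*(1/91)*(-254))*((0 - 1410) - 2633) = (-2129 - 508/91)*(-1410 - 2633) = -194247/91*(-4043) = 60410817/7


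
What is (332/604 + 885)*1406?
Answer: 188007508/151 ≈ 1.2451e+6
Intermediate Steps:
(332/604 + 885)*1406 = (332*(1/604) + 885)*1406 = (83/151 + 885)*1406 = (133718/151)*1406 = 188007508/151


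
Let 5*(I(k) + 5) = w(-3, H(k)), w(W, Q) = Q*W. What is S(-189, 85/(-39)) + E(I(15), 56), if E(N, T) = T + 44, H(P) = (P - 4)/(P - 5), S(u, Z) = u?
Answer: -89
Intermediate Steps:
H(P) = (-4 + P)/(-5 + P)
I(k) = -5 - 3*(-4 + k)/(5*(-5 + k)) (I(k) = -5 + (((-4 + k)/(-5 + k))*(-3))/5 = -5 + (-3*(-4 + k)/(-5 + k))/5 = -5 - 3*(-4 + k)/(5*(-5 + k)))
E(N, T) = 44 + T
S(-189, 85/(-39)) + E(I(15), 56) = -189 + (44 + 56) = -189 + 100 = -89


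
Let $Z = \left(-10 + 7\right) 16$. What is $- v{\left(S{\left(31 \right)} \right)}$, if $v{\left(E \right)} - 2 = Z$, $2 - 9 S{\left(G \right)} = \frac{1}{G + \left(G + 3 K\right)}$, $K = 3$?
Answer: $46$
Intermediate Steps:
$Z = -48$ ($Z = \left(-3\right) 16 = -48$)
$S{\left(G \right)} = \frac{2}{9} - \frac{1}{9 \left(9 + 2 G\right)}$ ($S{\left(G \right)} = \frac{2}{9} - \frac{1}{9 \left(G + \left(G + 3 \cdot 3\right)\right)} = \frac{2}{9} - \frac{1}{9 \left(G + \left(G + 9\right)\right)} = \frac{2}{9} - \frac{1}{9 \left(G + \left(9 + G\right)\right)} = \frac{2}{9} - \frac{1}{9 \left(9 + 2 G\right)}$)
$v{\left(E \right)} = -46$ ($v{\left(E \right)} = 2 - 48 = -46$)
$- v{\left(S{\left(31 \right)} \right)} = \left(-1\right) \left(-46\right) = 46$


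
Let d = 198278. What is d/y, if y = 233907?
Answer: 198278/233907 ≈ 0.84768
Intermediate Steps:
d/y = 198278/233907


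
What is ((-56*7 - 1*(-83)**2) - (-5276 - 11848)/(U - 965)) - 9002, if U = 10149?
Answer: -37381487/2296 ≈ -16281.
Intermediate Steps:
((-56*7 - 1*(-83)**2) - (-5276 - 11848)/(U - 965)) - 9002 = ((-56*7 - 1*(-83)**2) - (-5276 - 11848)/(10149 - 965)) - 9002 = ((-392 - 1*6889) - (-17124)/9184) - 9002 = ((-392 - 6889) - (-17124)/9184) - 9002 = (-7281 - 1*(-4281/2296)) - 9002 = (-7281 + 4281/2296) - 9002 = -16712895/2296 - 9002 = -37381487/2296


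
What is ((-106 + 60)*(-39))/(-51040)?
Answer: -897/25520 ≈ -0.035149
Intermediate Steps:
((-106 + 60)*(-39))/(-51040) = -46*(-39)*(-1/51040) = 1794*(-1/51040) = -897/25520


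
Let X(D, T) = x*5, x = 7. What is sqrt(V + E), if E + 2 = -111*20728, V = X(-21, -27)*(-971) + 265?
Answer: I*sqrt(2334530) ≈ 1527.9*I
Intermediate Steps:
X(D, T) = 35 (X(D, T) = 7*5 = 35)
V = -33720 (V = 35*(-971) + 265 = -33985 + 265 = -33720)
E = -2300810 (E = -2 - 111*20728 = -2 - 2300808 = -2300810)
sqrt(V + E) = sqrt(-33720 - 2300810) = sqrt(-2334530) = I*sqrt(2334530)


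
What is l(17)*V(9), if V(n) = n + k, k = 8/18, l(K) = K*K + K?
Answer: 2890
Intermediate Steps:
l(K) = K + K² (l(K) = K² + K = K + K²)
k = 4/9 (k = 8*(1/18) = 4/9 ≈ 0.44444)
V(n) = 4/9 + n (V(n) = n + 4/9 = 4/9 + n)
l(17)*V(9) = (17*(1 + 17))*(4/9 + 9) = (17*18)*(85/9) = 306*(85/9) = 2890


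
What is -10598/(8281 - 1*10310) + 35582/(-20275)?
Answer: 142678572/41137975 ≈ 3.4683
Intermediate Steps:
-10598/(8281 - 1*10310) + 35582/(-20275) = -10598/(8281 - 10310) + 35582*(-1/20275) = -10598/(-2029) - 35582/20275 = -10598*(-1/2029) - 35582/20275 = 10598/2029 - 35582/20275 = 142678572/41137975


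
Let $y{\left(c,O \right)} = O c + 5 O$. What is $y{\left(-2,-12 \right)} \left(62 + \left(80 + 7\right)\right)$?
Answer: $-5364$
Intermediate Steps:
$y{\left(c,O \right)} = 5 O + O c$
$y{\left(-2,-12 \right)} \left(62 + \left(80 + 7\right)\right) = - 12 \left(5 - 2\right) \left(62 + \left(80 + 7\right)\right) = \left(-12\right) 3 \left(62 + 87\right) = \left(-36\right) 149 = -5364$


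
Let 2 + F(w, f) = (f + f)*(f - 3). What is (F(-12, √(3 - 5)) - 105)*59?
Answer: -6549 - 354*I*√2 ≈ -6549.0 - 500.63*I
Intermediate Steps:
F(w, f) = -2 + 2*f*(-3 + f) (F(w, f) = -2 + (f + f)*(f - 3) = -2 + (2*f)*(-3 + f) = -2 + 2*f*(-3 + f))
(F(-12, √(3 - 5)) - 105)*59 = ((-2 - 6*√(3 - 5) + 2*(√(3 - 5))²) - 105)*59 = ((-2 - 6*I*√2 + 2*(√(-2))²) - 105)*59 = ((-2 - 6*I*√2 + 2*(I*√2)²) - 105)*59 = ((-2 - 6*I*√2 + 2*(-2)) - 105)*59 = ((-2 - 6*I*√2 - 4) - 105)*59 = ((-6 - 6*I*√2) - 105)*59 = (-111 - 6*I*√2)*59 = -6549 - 354*I*√2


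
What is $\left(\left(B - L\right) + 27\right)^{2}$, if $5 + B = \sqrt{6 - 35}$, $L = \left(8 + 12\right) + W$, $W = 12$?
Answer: $\left(10 - i \sqrt{29}\right)^{2} \approx 71.0 - 107.7 i$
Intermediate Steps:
$L = 32$ ($L = \left(8 + 12\right) + 12 = 20 + 12 = 32$)
$B = -5 + i \sqrt{29}$ ($B = -5 + \sqrt{6 - 35} = -5 + \sqrt{-29} = -5 + i \sqrt{29} \approx -5.0 + 5.3852 i$)
$\left(\left(B - L\right) + 27\right)^{2} = \left(\left(\left(-5 + i \sqrt{29}\right) - 32\right) + 27\right)^{2} = \left(\left(-37 + i \sqrt{29}\right) + 27\right)^{2} = \left(-10 + i \sqrt{29}\right)^{2}$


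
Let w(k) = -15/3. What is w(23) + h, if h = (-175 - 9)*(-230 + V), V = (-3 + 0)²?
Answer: 40659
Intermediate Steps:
V = 9 (V = (-3)² = 9)
w(k) = -5 (w(k) = -15*⅓ = -5)
h = 40664 (h = (-175 - 9)*(-230 + 9) = -184*(-221) = 40664)
w(23) + h = -5 + 40664 = 40659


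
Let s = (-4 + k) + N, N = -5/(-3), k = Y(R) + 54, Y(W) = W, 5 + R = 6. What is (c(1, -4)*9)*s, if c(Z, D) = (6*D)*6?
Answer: -68256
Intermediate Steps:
R = 1 (R = -5 + 6 = 1)
k = 55 (k = 1 + 54 = 55)
N = 5/3 (N = -5*(-⅓) = 5/3 ≈ 1.6667)
c(Z, D) = 36*D
s = 158/3 (s = (-4 + 55) + 5/3 = 51 + 5/3 = 158/3 ≈ 52.667)
(c(1, -4)*9)*s = ((36*(-4))*9)*(158/3) = -144*9*(158/3) = -1296*158/3 = -68256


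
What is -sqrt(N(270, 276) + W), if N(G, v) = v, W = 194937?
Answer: -sqrt(195213) ≈ -441.83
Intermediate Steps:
-sqrt(N(270, 276) + W) = -sqrt(276 + 194937) = -sqrt(195213)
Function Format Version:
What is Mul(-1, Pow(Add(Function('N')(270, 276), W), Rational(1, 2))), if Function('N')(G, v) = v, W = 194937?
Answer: Mul(-1, Pow(195213, Rational(1, 2))) ≈ -441.83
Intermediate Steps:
Mul(-1, Pow(Add(Function('N')(270, 276), W), Rational(1, 2))) = Mul(-1, Pow(Add(276, 194937), Rational(1, 2))) = Mul(-1, Pow(195213, Rational(1, 2)))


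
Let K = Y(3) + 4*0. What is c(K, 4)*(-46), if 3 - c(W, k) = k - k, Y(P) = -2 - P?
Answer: -138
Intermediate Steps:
K = -5 (K = (-2 - 1*3) + 4*0 = (-2 - 3) + 0 = -5 + 0 = -5)
c(W, k) = 3 (c(W, k) = 3 - (k - k) = 3 - 1*0 = 3 + 0 = 3)
c(K, 4)*(-46) = 3*(-46) = -138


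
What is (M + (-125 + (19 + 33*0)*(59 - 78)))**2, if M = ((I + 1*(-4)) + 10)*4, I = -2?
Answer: 220900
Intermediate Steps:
M = 16 (M = ((-2 + 1*(-4)) + 10)*4 = ((-2 - 4) + 10)*4 = (-6 + 10)*4 = 4*4 = 16)
(M + (-125 + (19 + 33*0)*(59 - 78)))**2 = (16 + (-125 + (19 + 33*0)*(59 - 78)))**2 = (16 + (-125 + (19 + 0)*(-19)))**2 = (16 + (-125 + 19*(-19)))**2 = (16 + (-125 - 361))**2 = (16 - 486)**2 = (-470)**2 = 220900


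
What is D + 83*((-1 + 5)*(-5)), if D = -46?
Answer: -1706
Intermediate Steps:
D + 83*((-1 + 5)*(-5)) = -46 + 83*((-1 + 5)*(-5)) = -46 + 83*(4*(-5)) = -46 + 83*(-20) = -46 - 1660 = -1706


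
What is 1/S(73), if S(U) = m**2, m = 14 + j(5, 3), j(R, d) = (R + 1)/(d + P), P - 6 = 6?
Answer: 25/5184 ≈ 0.0048225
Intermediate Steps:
P = 12 (P = 6 + 6 = 12)
j(R, d) = (1 + R)/(12 + d) (j(R, d) = (R + 1)/(d + 12) = (1 + R)/(12 + d))
m = 72/5 (m = 14 + (1 + 5)/(12 + 3) = 14 + 6/15 = 14 + (1/15)*6 = 14 + 2/5 = 72/5 ≈ 14.400)
S(U) = 5184/25 (S(U) = (72/5)**2 = 5184/25)
1/S(73) = 1/(5184/25) = 25/5184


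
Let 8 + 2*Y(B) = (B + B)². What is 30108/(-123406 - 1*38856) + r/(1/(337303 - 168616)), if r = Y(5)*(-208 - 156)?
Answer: -229154114244822/81131 ≈ -2.8245e+9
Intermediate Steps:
Y(B) = -4 + 2*B² (Y(B) = -4 + (B + B)²/2 = -4 + (2*B)²/2 = -4 + (4*B²)/2 = -4 + 2*B²)
r = -16744 (r = (-4 + 2*5²)*(-208 - 156) = (-4 + 2*25)*(-364) = (-4 + 50)*(-364) = 46*(-364) = -16744)
30108/(-123406 - 1*38856) + r/(1/(337303 - 168616)) = 30108/(-123406 - 1*38856) - 16744/(1/(337303 - 168616)) = 30108/(-123406 - 38856) - 16744/(1/168687) = 30108/(-162262) - 16744/1/168687 = 30108*(-1/162262) - 16744*168687 = -15054/81131 - 2824495128 = -229154114244822/81131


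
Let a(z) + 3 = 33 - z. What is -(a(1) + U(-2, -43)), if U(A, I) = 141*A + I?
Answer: 296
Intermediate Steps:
a(z) = 30 - z (a(z) = -3 + (33 - z) = 30 - z)
U(A, I) = I + 141*A
-(a(1) + U(-2, -43)) = -((30 - 1*1) + (-43 + 141*(-2))) = -((30 - 1) + (-43 - 282)) = -(29 - 325) = -1*(-296) = 296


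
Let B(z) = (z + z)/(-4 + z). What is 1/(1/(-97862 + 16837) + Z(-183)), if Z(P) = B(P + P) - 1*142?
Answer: -2997925/419774357 ≈ -0.0071418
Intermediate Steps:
B(z) = 2*z/(-4 + z) (B(z) = (2*z)/(-4 + z) = 2*z/(-4 + z))
Z(P) = -142 + 4*P/(-4 + 2*P) (Z(P) = 2*(P + P)/(-4 + (P + P)) - 1*142 = 2*(2*P)/(-4 + 2*P) - 142 = 4*P/(-4 + 2*P) - 142 = -142 + 4*P/(-4 + 2*P))
1/(1/(-97862 + 16837) + Z(-183)) = 1/(1/(-97862 + 16837) + 4*(71 - 35*(-183))/(-2 - 183)) = 1/(1/(-81025) + 4*(71 + 6405)/(-185)) = 1/(-1/81025 + 4*(-1/185)*6476) = 1/(-1/81025 - 25904/185) = 1/(-419774357/2997925) = -2997925/419774357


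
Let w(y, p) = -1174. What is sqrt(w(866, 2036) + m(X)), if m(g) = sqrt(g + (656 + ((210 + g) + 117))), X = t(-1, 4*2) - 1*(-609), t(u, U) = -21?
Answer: sqrt(-1174 + sqrt(2159)) ≈ 33.579*I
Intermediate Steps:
X = 588 (X = -21 - 1*(-609) = -21 + 609 = 588)
m(g) = sqrt(983 + 2*g) (m(g) = sqrt(g + (656 + (327 + g))) = sqrt(g + (983 + g)) = sqrt(983 + 2*g))
sqrt(w(866, 2036) + m(X)) = sqrt(-1174 + sqrt(983 + 2*588)) = sqrt(-1174 + sqrt(983 + 1176)) = sqrt(-1174 + sqrt(2159))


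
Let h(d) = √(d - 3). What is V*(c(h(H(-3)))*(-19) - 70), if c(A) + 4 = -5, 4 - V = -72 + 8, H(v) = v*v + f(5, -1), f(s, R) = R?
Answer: 6868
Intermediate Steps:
H(v) = -1 + v² (H(v) = v*v - 1 = v² - 1 = -1 + v²)
h(d) = √(-3 + d)
V = 68 (V = 4 - (-72 + 8) = 4 - 1*(-64) = 4 + 64 = 68)
c(A) = -9 (c(A) = -4 - 5 = -9)
V*(c(h(H(-3)))*(-19) - 70) = 68*(-9*(-19) - 70) = 68*(171 - 70) = 68*101 = 6868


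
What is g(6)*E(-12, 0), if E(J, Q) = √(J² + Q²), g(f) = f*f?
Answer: 432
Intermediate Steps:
g(f) = f²
g(6)*E(-12, 0) = 6²*√((-12)² + 0²) = 36*√(144 + 0) = 36*√144 = 36*12 = 432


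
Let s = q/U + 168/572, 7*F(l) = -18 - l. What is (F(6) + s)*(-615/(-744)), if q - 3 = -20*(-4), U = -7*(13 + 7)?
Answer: -3059789/992992 ≈ -3.0814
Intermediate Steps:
U = -140 (U = -7*20 = -140)
F(l) = -18/7 - l/7 (F(l) = (-18 - l)/7 = -18/7 - l/7)
q = 83 (q = 3 - 20*(-4) = 3 + 80 = 83)
s = -5989/20020 (s = 83/(-140) + 168/572 = 83*(-1/140) + 168*(1/572) = -83/140 + 42/143 = -5989/20020 ≈ -0.29915)
(F(6) + s)*(-615/(-744)) = ((-18/7 - ⅐*6) - 5989/20020)*(-615/(-744)) = ((-18/7 - 6/7) - 5989/20020)*(-615*(-1/744)) = (-24/7 - 5989/20020)*(205/248) = -74629/20020*205/248 = -3059789/992992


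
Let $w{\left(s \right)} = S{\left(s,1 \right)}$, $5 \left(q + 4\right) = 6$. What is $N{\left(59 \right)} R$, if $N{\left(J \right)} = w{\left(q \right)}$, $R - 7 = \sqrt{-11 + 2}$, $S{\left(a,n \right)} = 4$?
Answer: $28 + 12 i \approx 28.0 + 12.0 i$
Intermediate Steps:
$q = - \frac{14}{5}$ ($q = -4 + \frac{1}{5} \cdot 6 = -4 + \frac{6}{5} = - \frac{14}{5} \approx -2.8$)
$w{\left(s \right)} = 4$
$R = 7 + 3 i$ ($R = 7 + \sqrt{-11 + 2} = 7 + \sqrt{-9} = 7 + 3 i \approx 7.0 + 3.0 i$)
$N{\left(J \right)} = 4$
$N{\left(59 \right)} R = 4 \left(7 + 3 i\right) = 28 + 12 i$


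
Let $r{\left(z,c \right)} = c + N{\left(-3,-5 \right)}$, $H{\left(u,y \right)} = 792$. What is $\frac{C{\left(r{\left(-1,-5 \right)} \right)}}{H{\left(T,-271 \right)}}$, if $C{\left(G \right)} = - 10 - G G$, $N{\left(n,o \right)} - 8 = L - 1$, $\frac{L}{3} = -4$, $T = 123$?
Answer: $\frac{125}{99} \approx 1.2626$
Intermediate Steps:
$L = -12$ ($L = 3 \left(-4\right) = -12$)
$N{\left(n,o \right)} = -5$ ($N{\left(n,o \right)} = 8 - 13 = -5$)
$r{\left(z,c \right)} = -5 + c$ ($r{\left(z,c \right)} = c - 5 = -5 + c$)
$C{\left(G \right)} = 10 G^{2}$ ($C{\left(G \right)} = - 10 \left(- G^{2}\right) = 10 G^{2}$)
$\frac{C{\left(r{\left(-1,-5 \right)} \right)}}{H{\left(T,-271 \right)}} = \frac{10 \left(-5 - 5\right)^{2}}{792} = 10 \left(-10\right)^{2} \cdot \frac{1}{792} = 10 \cdot 100 \cdot \frac{1}{792} = 1000 \cdot \frac{1}{792} = \frac{125}{99}$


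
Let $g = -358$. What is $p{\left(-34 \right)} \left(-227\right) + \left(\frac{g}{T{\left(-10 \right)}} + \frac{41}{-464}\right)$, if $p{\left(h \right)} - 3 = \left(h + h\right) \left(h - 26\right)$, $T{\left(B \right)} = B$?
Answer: $- \frac{2150188269}{2320} \approx -9.2681 \cdot 10^{5}$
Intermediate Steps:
$p{\left(h \right)} = 3 + 2 h \left(-26 + h\right)$ ($p{\left(h \right)} = 3 + \left(h + h\right) \left(h - 26\right) = 3 + 2 h \left(-26 + h\right)$)
$p{\left(-34 \right)} \left(-227\right) + \left(\frac{g}{T{\left(-10 \right)}} + \frac{41}{-464}\right) = \left(3 - -1768 + 2 \left(-34\right)^{2}\right) \left(-227\right) + \left(- \frac{358}{-10} + \frac{41}{-464}\right) = \left(3 + 1768 + 2 \cdot 1156\right) \left(-227\right) + \left(\left(-358\right) \left(- \frac{1}{10}\right) + 41 \left(- \frac{1}{464}\right)\right) = \left(3 + 1768 + 2312\right) \left(-227\right) + \left(\frac{179}{5} - \frac{41}{464}\right) = 4083 \left(-227\right) + \frac{82851}{2320} = -926841 + \frac{82851}{2320} = - \frac{2150188269}{2320}$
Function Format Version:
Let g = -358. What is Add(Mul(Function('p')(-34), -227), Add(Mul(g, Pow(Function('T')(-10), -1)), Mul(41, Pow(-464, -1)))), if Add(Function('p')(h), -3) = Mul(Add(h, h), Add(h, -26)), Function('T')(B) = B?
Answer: Rational(-2150188269, 2320) ≈ -9.2681e+5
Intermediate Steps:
Function('p')(h) = Add(3, Mul(2, h, Add(-26, h))) (Function('p')(h) = Add(3, Mul(Add(h, h), Add(h, -26))) = Add(3, Mul(Mul(2, h), Add(-26, h))) = Add(3, Mul(2, h, Add(-26, h))))
Add(Mul(Function('p')(-34), -227), Add(Mul(g, Pow(Function('T')(-10), -1)), Mul(41, Pow(-464, -1)))) = Add(Mul(Add(3, Mul(-52, -34), Mul(2, Pow(-34, 2))), -227), Add(Mul(-358, Pow(-10, -1)), Mul(41, Pow(-464, -1)))) = Add(Mul(Add(3, 1768, Mul(2, 1156)), -227), Add(Mul(-358, Rational(-1, 10)), Mul(41, Rational(-1, 464)))) = Add(Mul(Add(3, 1768, 2312), -227), Add(Rational(179, 5), Rational(-41, 464))) = Add(Mul(4083, -227), Rational(82851, 2320)) = Add(-926841, Rational(82851, 2320)) = Rational(-2150188269, 2320)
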